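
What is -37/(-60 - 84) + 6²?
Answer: 5221/144 ≈ 36.257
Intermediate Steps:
-37/(-60 - 84) + 6² = -37/(-144) + 36 = -37*(-1/144) + 36 = 37/144 + 36 = 5221/144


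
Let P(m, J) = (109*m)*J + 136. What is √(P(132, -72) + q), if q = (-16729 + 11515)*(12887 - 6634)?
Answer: I*√33638942 ≈ 5799.9*I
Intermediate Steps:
P(m, J) = 136 + 109*J*m (P(m, J) = 109*J*m + 136 = 136 + 109*J*m)
q = -32603142 (q = -5214*6253 = -32603142)
√(P(132, -72) + q) = √((136 + 109*(-72)*132) - 32603142) = √((136 - 1035936) - 32603142) = √(-1035800 - 32603142) = √(-33638942) = I*√33638942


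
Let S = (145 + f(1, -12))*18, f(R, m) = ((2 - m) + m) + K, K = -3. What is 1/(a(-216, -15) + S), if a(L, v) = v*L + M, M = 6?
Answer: 1/5838 ≈ 0.00017129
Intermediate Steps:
a(L, v) = 6 + L*v (a(L, v) = v*L + 6 = L*v + 6 = 6 + L*v)
f(R, m) = -1 (f(R, m) = ((2 - m) + m) - 3 = 2 - 3 = -1)
S = 2592 (S = (145 - 1)*18 = 144*18 = 2592)
1/(a(-216, -15) + S) = 1/((6 - 216*(-15)) + 2592) = 1/((6 + 3240) + 2592) = 1/(3246 + 2592) = 1/5838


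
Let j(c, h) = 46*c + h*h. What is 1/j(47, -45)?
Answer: 1/4187 ≈ 0.00023883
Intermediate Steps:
j(c, h) = h² + 46*c (j(c, h) = 46*c + h² = h² + 46*c)
1/j(47, -45) = 1/((-45)² + 46*47) = 1/(2025 + 2162) = 1/4187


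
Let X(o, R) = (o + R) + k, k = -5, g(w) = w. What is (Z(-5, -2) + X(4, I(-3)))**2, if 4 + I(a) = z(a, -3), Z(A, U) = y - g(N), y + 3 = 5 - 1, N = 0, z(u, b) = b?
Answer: 49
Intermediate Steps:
y = 1 (y = -3 + (5 - 1) = -3 + 4 = 1)
Z(A, U) = 1 (Z(A, U) = 1 - 1*0 = 1 + 0 = 1)
I(a) = -7 (I(a) = -4 - 3 = -7)
X(o, R) = -5 + R + o (X(o, R) = (o + R) - 5 = (R + o) - 5 = -5 + R + o)
(Z(-5, -2) + X(4, I(-3)))**2 = (1 + (-5 - 7 + 4))**2 = (1 - 8)**2 = (-7)**2 = 49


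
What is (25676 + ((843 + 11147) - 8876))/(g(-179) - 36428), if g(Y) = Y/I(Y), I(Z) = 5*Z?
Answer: -143950/182139 ≈ -0.79033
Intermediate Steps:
g(Y) = ⅕ (g(Y) = Y/((5*Y)) = Y*(1/(5*Y)) = ⅕)
(25676 + ((843 + 11147) - 8876))/(g(-179) - 36428) = (25676 + ((843 + 11147) - 8876))/(⅕ - 36428) = (25676 + (11990 - 8876))/(-182139/5) = (25676 + 3114)*(-5/182139) = 28790*(-5/182139) = -143950/182139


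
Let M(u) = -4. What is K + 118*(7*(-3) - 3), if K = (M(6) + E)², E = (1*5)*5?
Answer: -2391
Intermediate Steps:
E = 25 (E = 5*5 = 25)
K = 441 (K = (-4 + 25)² = 21² = 441)
K + 118*(7*(-3) - 3) = 441 + 118*(7*(-3) - 3) = 441 + 118*(-21 - 3) = 441 + 118*(-24) = 441 - 2832 = -2391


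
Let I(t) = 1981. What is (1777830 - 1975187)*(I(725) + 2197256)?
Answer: -434034816609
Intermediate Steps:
(1777830 - 1975187)*(I(725) + 2197256) = (1777830 - 1975187)*(1981 + 2197256) = -197357*2199237 = -434034816609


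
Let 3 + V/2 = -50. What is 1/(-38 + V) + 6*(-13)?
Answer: -11233/144 ≈ -78.007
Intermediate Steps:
V = -106 (V = -6 + 2*(-50) = -6 - 100 = -106)
1/(-38 + V) + 6*(-13) = 1/(-38 - 106) + 6*(-13) = 1/(-144) - 78 = -1/144 - 78 = -11233/144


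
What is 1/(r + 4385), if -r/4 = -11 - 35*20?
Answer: 1/7229 ≈ 0.00013833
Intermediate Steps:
r = 2844 (r = -4*(-11 - 35*20) = -4*(-11 - 700) = -4*(-711) = 2844)
1/(r + 4385) = 1/(2844 + 4385) = 1/7229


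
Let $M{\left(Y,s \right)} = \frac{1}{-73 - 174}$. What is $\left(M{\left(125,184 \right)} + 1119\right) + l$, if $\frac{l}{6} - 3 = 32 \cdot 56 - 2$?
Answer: $\frac{2933618}{247} \approx 11877.0$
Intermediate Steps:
$M{\left(Y,s \right)} = - \frac{1}{247}$ ($M{\left(Y,s \right)} = \frac{1}{-247} = - \frac{1}{247}$)
$l = 10758$ ($l = 18 + 6 \left(32 \cdot 56 - 2\right) = 18 + 6 \left(1792 - 2\right) = 18 + 6 \cdot 1790 = 18 + 10740 = 10758$)
$\left(M{\left(125,184 \right)} + 1119\right) + l = \left(- \frac{1}{247} + 1119\right) + 10758 = \frac{276392}{247} + 10758 = \frac{2933618}{247}$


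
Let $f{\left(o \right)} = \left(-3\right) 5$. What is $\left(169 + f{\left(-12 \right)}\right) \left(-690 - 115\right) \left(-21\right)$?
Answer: $2603370$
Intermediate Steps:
$f{\left(o \right)} = -15$
$\left(169 + f{\left(-12 \right)}\right) \left(-690 - 115\right) \left(-21\right) = \left(169 - 15\right) \left(-690 - 115\right) \left(-21\right) = 154 \left(-805\right) \left(-21\right) = \left(-123970\right) \left(-21\right) = 2603370$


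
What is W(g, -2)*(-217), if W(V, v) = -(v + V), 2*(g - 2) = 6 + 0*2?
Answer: 651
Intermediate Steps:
g = 5 (g = 2 + (6 + 0*2)/2 = 2 + (6 + 0)/2 = 2 + (½)*6 = 2 + 3 = 5)
W(V, v) = -V - v (W(V, v) = -(V + v) = -V - v)
W(g, -2)*(-217) = (-1*5 - 1*(-2))*(-217) = (-5 + 2)*(-217) = -3*(-217) = 651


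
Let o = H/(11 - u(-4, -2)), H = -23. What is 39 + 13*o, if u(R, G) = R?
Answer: 286/15 ≈ 19.067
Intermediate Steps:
o = -23/15 (o = -23/(11 - 1*(-4)) = -23/(11 + 4) = -23/15 ≈ -1.5333)
39 + 13*o = 39 + 13*(-23/15) = 39 - 299/15 = 286/15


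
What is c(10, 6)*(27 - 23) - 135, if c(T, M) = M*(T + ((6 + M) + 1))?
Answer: 417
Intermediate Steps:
c(T, M) = M*(7 + M + T) (c(T, M) = M*(T + (7 + M)) = M*(7 + M + T))
c(10, 6)*(27 - 23) - 135 = (6*(7 + 6 + 10))*(27 - 23) - 135 = (6*23)*4 - 135 = 138*4 - 135 = 552 - 135 = 417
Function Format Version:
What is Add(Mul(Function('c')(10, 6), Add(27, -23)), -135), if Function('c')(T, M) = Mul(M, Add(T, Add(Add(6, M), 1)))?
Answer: 417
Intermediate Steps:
Function('c')(T, M) = Mul(M, Add(7, M, T)) (Function('c')(T, M) = Mul(M, Add(T, Add(7, M))) = Mul(M, Add(7, M, T)))
Add(Mul(Function('c')(10, 6), Add(27, -23)), -135) = Add(Mul(Mul(6, Add(7, 6, 10)), Add(27, -23)), -135) = Add(Mul(Mul(6, 23), 4), -135) = Add(Mul(138, 4), -135) = Add(552, -135) = 417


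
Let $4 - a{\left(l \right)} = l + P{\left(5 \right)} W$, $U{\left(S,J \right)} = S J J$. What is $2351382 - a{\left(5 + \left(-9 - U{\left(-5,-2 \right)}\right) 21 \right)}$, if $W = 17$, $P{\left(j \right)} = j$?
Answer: $2351699$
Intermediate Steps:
$U{\left(S,J \right)} = S J^{2}$ ($U{\left(S,J \right)} = J S J = S J^{2}$)
$a{\left(l \right)} = -81 - l$ ($a{\left(l \right)} = 4 - \left(l + 5 \cdot 17\right) = 4 - \left(l + 85\right) = 4 - \left(85 + l\right) = -81 - l$)
$2351382 - a{\left(5 + \left(-9 - U{\left(-5,-2 \right)}\right) 21 \right)} = 2351382 - \left(-81 - \left(5 + \left(-9 - - 5 \left(-2\right)^{2}\right) 21\right)\right) = 2351382 - \left(-81 - \left(5 + \left(-9 - \left(-5\right) 4\right) 21\right)\right) = 2351382 - \left(-81 - \left(5 + \left(-9 - -20\right) 21\right)\right) = 2351382 - \left(-81 - \left(5 + \left(-9 + 20\right) 21\right)\right) = 2351382 - \left(-81 - \left(5 + 11 \cdot 21\right)\right) = 2351382 - \left(-81 - \left(5 + 231\right)\right) = 2351382 - \left(-81 - 236\right) = 2351382 - -317 = 2351382 + 317 = 2351699$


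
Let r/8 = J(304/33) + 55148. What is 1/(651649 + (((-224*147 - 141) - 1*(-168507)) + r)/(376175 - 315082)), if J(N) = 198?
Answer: 61093/39811770563 ≈ 1.5345e-6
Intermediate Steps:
r = 442768 (r = 8*(198 + 55148) = 8*55346 = 442768)
1/(651649 + (((-224*147 - 141) - 1*(-168507)) + r)/(376175 - 315082)) = 1/(651649 + (((-224*147 - 141) - 1*(-168507)) + 442768)/(376175 - 315082)) = 1/(651649 + (((-32928 - 141) + 168507) + 442768)/61093) = 1/(651649 + ((-33069 + 168507) + 442768)*(1/61093)) = 1/(651649 + (135438 + 442768)*(1/61093)) = 1/(651649 + 578206*(1/61093)) = 1/(651649 + 578206/61093) = 1/(39811770563/61093) = 61093/39811770563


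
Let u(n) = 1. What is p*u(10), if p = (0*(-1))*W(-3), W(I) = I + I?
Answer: 0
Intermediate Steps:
W(I) = 2*I
p = 0 (p = (0*(-1))*(2*(-3)) = 0*(-6) = 0)
p*u(10) = 0*1 = 0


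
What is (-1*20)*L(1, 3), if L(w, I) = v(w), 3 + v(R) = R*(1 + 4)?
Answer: -40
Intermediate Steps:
v(R) = -3 + 5*R (v(R) = -3 + R*(1 + 4) = -3 + R*5 = -3 + 5*R)
L(w, I) = -3 + 5*w
(-1*20)*L(1, 3) = (-1*20)*(-3 + 5*1) = -20*(-3 + 5) = -20*2 = -40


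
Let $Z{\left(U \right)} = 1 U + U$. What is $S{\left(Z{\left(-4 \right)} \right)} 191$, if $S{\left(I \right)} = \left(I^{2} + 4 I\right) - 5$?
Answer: $5157$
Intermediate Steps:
$Z{\left(U \right)} = 2 U$ ($Z{\left(U \right)} = U + U = 2 U$)
$S{\left(I \right)} = -5 + I^{2} + 4 I$
$S{\left(Z{\left(-4 \right)} \right)} 191 = \left(-5 + \left(2 \left(-4\right)\right)^{2} + 4 \cdot 2 \left(-4\right)\right) 191 = \left(-5 + \left(-8\right)^{2} + 4 \left(-8\right)\right) 191 = \left(-5 + 64 - 32\right) 191 = 27 \cdot 191 = 5157$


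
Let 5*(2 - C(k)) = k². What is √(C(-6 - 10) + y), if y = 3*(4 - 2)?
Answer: 6*I*√30/5 ≈ 6.5727*I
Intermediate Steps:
C(k) = 2 - k²/5
y = 6 (y = 3*2 = 6)
√(C(-6 - 10) + y) = √((2 - (-6 - 10)²/5) + 6) = √((2 - ⅕*(-16)²) + 6) = √((2 - ⅕*256) + 6) = √((2 - 256/5) + 6) = √(-246/5 + 6) = √(-216/5) = 6*I*√30/5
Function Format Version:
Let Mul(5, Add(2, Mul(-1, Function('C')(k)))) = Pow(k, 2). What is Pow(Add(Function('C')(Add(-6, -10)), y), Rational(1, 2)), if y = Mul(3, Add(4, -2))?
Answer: Mul(Rational(6, 5), I, Pow(30, Rational(1, 2))) ≈ Mul(6.5727, I)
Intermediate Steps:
Function('C')(k) = Add(2, Mul(Rational(-1, 5), Pow(k, 2)))
y = 6 (y = Mul(3, 2) = 6)
Pow(Add(Function('C')(Add(-6, -10)), y), Rational(1, 2)) = Pow(Add(Add(2, Mul(Rational(-1, 5), Pow(Add(-6, -10), 2))), 6), Rational(1, 2)) = Pow(Add(Add(2, Mul(Rational(-1, 5), Pow(-16, 2))), 6), Rational(1, 2)) = Pow(Add(Add(2, Mul(Rational(-1, 5), 256)), 6), Rational(1, 2)) = Pow(Add(Add(2, Rational(-256, 5)), 6), Rational(1, 2)) = Pow(Add(Rational(-246, 5), 6), Rational(1, 2)) = Pow(Rational(-216, 5), Rational(1, 2)) = Mul(Rational(6, 5), I, Pow(30, Rational(1, 2)))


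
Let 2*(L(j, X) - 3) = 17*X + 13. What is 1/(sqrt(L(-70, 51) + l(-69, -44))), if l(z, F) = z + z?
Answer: sqrt(305)/305 ≈ 0.057260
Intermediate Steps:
l(z, F) = 2*z
L(j, X) = 19/2 + 17*X/2 (L(j, X) = 3 + (17*X + 13)/2 = 3 + (13 + 17*X)/2 = 3 + (13/2 + 17*X/2) = 19/2 + 17*X/2)
1/(sqrt(L(-70, 51) + l(-69, -44))) = 1/(sqrt((19/2 + (17/2)*51) + 2*(-69))) = 1/(sqrt((19/2 + 867/2) - 138)) = 1/(sqrt(443 - 138)) = 1/(sqrt(305)) = sqrt(305)/305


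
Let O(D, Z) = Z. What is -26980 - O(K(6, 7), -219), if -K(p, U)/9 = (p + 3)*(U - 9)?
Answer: -26761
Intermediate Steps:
K(p, U) = -9*(-9 + U)*(3 + p) (K(p, U) = -9*(p + 3)*(U - 9) = -9*(3 + p)*(-9 + U) = -9*(-9 + U)*(3 + p))
-26980 - O(K(6, 7), -219) = -26980 - 1*(-219) = -26980 + 219 = -26761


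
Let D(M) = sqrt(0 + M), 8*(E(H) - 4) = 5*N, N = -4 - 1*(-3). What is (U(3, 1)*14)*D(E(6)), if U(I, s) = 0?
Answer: 0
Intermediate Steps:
N = -1 (N = -4 + 3 = -1)
E(H) = 27/8 (E(H) = 4 + (5*(-1))/8 = 4 + (1/8)*(-5) = 4 - 5/8 = 27/8)
D(M) = sqrt(M)
(U(3, 1)*14)*D(E(6)) = (0*14)*sqrt(27/8) = 0*(3*sqrt(6)/4) = 0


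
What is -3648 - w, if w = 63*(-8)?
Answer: -3144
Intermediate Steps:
w = -504
-3648 - w = -3648 - 1*(-504) = -3648 + 504 = -3144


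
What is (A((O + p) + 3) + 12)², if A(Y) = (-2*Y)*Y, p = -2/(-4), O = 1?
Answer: 3249/4 ≈ 812.25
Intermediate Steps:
p = ½ (p = -2*(-¼) = ½ ≈ 0.50000)
A(Y) = -2*Y²
(A((O + p) + 3) + 12)² = (-2*((1 + ½) + 3)² + 12)² = (-2*(3/2 + 3)² + 12)² = (-2*(9/2)² + 12)² = (-2*81/4 + 12)² = (-81/2 + 12)² = (-57/2)² = 3249/4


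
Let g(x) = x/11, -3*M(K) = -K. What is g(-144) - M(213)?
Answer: -925/11 ≈ -84.091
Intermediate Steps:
M(K) = K/3 (M(K) = -(-1)*K/3 = K/3)
g(x) = x/11 (g(x) = x*(1/11) = x/11)
g(-144) - M(213) = (1/11)*(-144) - 213/3 = -144/11 - 1*71 = -144/11 - 71 = -925/11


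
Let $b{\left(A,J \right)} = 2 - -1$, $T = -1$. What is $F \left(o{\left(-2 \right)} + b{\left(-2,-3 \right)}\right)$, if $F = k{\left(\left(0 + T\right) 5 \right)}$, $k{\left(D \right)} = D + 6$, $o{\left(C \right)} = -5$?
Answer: $-2$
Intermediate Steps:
$b{\left(A,J \right)} = 3$ ($b{\left(A,J \right)} = 2 + 1 = 3$)
$k{\left(D \right)} = 6 + D$
$F = 1$ ($F = 6 + \left(0 - 1\right) 5 = 6 - 5 = 1$)
$F \left(o{\left(-2 \right)} + b{\left(-2,-3 \right)}\right) = 1 \left(-5 + 3\right) = 1 \left(-2\right) = -2$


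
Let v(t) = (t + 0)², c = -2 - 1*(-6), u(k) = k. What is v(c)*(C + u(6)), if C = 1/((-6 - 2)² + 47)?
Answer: 10672/111 ≈ 96.144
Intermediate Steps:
c = 4 (c = -2 + 6 = 4)
C = 1/111 (C = 1/((-8)² + 47) = 1/(64 + 47) = 1/111 ≈ 0.0090090)
v(t) = t²
v(c)*(C + u(6)) = 4²*(1/111 + 6) = 16*(667/111) = 10672/111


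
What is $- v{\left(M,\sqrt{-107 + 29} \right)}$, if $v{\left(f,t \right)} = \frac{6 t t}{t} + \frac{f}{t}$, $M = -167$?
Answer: $- \frac{635 i \sqrt{78}}{78} \approx - 71.9 i$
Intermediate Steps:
$v{\left(f,t \right)} = 6 t + \frac{f}{t}$ ($v{\left(f,t \right)} = \frac{6 t^{2}}{t} + \frac{f}{t} = 6 t + \frac{f}{t}$)
$- v{\left(M,\sqrt{-107 + 29} \right)} = - (6 \sqrt{-107 + 29} - \frac{167}{\sqrt{-107 + 29}}) = - (6 \sqrt{-78} - \frac{167}{\sqrt{-78}}) = - (6 i \sqrt{78} - \frac{167}{i \sqrt{78}}) = - (6 i \sqrt{78} - 167 \left(- \frac{i \sqrt{78}}{78}\right)) = - (6 i \sqrt{78} + \frac{167 i \sqrt{78}}{78}) = - \frac{635 i \sqrt{78}}{78}$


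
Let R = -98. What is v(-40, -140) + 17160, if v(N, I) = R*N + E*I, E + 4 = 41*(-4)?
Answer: 44600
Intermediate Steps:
E = -168 (E = -4 + 41*(-4) = -4 - 164 = -168)
v(N, I) = -168*I - 98*N (v(N, I) = -98*N - 168*I = -168*I - 98*N)
v(-40, -140) + 17160 = (-168*(-140) - 98*(-40)) + 17160 = (23520 + 3920) + 17160 = 27440 + 17160 = 44600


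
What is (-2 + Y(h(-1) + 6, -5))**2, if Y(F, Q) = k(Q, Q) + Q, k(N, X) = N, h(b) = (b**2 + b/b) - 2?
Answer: 144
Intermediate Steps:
h(b) = -1 + b**2 (h(b) = (b**2 + 1) - 2 = (1 + b**2) - 2 = -1 + b**2)
Y(F, Q) = 2*Q (Y(F, Q) = Q + Q = 2*Q)
(-2 + Y(h(-1) + 6, -5))**2 = (-2 + 2*(-5))**2 = (-2 - 10)**2 = (-12)**2 = 144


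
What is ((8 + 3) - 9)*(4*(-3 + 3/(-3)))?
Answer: -32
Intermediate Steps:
((8 + 3) - 9)*(4*(-3 + 3/(-3))) = (11 - 9)*(4*(-3 + 3*(-⅓))) = 2*(4*(-3 - 1)) = 2*(4*(-4)) = 2*(-16) = -32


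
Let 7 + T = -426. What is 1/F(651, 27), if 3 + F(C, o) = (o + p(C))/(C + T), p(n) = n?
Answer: 109/12 ≈ 9.0833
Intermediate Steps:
T = -433 (T = -7 - 426 = -433)
F(C, o) = -3 + (C + o)/(-433 + C) (F(C, o) = -3 + (o + C)/(C - 433) = -3 + (C + o)/(-433 + C))
1/F(651, 27) = 1/((1299 + 27 - 2*651)/(-433 + 651)) = 1/((1299 + 27 - 1302)/218) = 1/((1/218)*24) = 1/(12/109) = 109/12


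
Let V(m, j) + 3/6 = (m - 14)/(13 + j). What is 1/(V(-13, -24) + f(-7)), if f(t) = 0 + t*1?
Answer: -22/111 ≈ -0.19820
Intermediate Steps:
f(t) = t (f(t) = 0 + t = t)
V(m, j) = -1/2 + (-14 + m)/(13 + j) (V(m, j) = -1/2 + (m - 14)/(13 + j) = -1/2 + (-14 + m)/(13 + j))
1/(V(-13, -24) + f(-7)) = 1/((-41 - 1*(-24) + 2*(-13))/(2*(13 - 24)) - 7) = 1/((1/2)*(-41 + 24 - 26)/(-11) - 7) = 1/((1/2)*(-1/11)*(-43) - 7) = 1/(43/22 - 7) = 1/(-111/22) = -22/111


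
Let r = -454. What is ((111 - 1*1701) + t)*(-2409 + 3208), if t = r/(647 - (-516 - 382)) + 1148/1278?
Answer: -417913947358/329085 ≈ -1.2699e+6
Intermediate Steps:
t = 198908/329085 (t = -454/(647 - (-516 - 382)) + 1148/1278 = -454/(647 - 1*(-898)) + 1148*(1/1278) = -454/(647 + 898) + 574/639 = -454/1545 + 574/639 = 198908/329085 ≈ 0.60443)
((111 - 1*1701) + t)*(-2409 + 3208) = ((111 - 1*1701) + 198908/329085)*(-2409 + 3208) = ((111 - 1701) + 198908/329085)*799 = (-1590 + 198908/329085)*799 = -523046242/329085*799 = -417913947358/329085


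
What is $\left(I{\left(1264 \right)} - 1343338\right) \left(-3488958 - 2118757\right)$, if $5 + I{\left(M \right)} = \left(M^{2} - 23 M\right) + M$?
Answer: $-1270399794675$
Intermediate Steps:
$I{\left(M \right)} = -5 + M^{2} - 22 M$ ($I{\left(M \right)} = -5 + \left(\left(M^{2} - 23 M\right) + M\right) = -5 + \left(M^{2} - 22 M\right) = -5 + M^{2} - 22 M$)
$\left(I{\left(1264 \right)} - 1343338\right) \left(-3488958 - 2118757\right) = \left(\left(-5 + 1264^{2} - 27808\right) - 1343338\right) \left(-3488958 - 2118757\right) = \left(\left(-5 + 1597696 - 27808\right) - 1343338\right) \left(-5607715\right) = \left(1569883 - 1343338\right) \left(-5607715\right) = 226545 \left(-5607715\right) = -1270399794675$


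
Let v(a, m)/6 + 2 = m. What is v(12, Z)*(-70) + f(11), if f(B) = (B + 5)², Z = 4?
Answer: -584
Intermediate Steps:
v(a, m) = -12 + 6*m
f(B) = (5 + B)²
v(12, Z)*(-70) + f(11) = (-12 + 6*4)*(-70) + (5 + 11)² = (-12 + 24)*(-70) + 16² = 12*(-70) + 256 = -840 + 256 = -584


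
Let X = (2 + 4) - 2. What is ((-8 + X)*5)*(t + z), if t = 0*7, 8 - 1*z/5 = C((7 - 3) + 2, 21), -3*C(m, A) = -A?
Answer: -100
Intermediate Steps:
X = 4 (X = 6 - 2 = 4)
C(m, A) = A/3 (C(m, A) = -(-1)*A/3 = A/3)
z = 5 (z = 40 - 5*21/3 = 40 - 5*7 = 40 - 35 = 5)
t = 0
((-8 + X)*5)*(t + z) = ((-8 + 4)*5)*(0 + 5) = -4*5*5 = -20*5 = -100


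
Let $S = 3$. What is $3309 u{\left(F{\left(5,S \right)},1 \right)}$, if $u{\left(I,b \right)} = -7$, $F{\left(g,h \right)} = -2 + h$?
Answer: $-23163$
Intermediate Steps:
$3309 u{\left(F{\left(5,S \right)},1 \right)} = 3309 \left(-7\right) = -23163$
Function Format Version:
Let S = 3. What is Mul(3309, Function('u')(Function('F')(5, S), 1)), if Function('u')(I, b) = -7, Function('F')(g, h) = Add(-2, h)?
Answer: -23163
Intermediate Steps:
Mul(3309, Function('u')(Function('F')(5, S), 1)) = Mul(3309, -7) = -23163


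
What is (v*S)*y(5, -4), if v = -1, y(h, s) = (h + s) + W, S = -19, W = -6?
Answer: -95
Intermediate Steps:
y(h, s) = -6 + h + s (y(h, s) = (h + s) - 6 = -6 + h + s)
(v*S)*y(5, -4) = (-1*(-19))*(-6 + 5 - 4) = 19*(-5) = -95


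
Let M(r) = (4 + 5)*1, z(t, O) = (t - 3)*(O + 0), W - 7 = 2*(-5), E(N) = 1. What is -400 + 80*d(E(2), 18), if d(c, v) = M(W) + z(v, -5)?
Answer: -5680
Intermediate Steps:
W = -3 (W = 7 + 2*(-5) = 7 - 10 = -3)
z(t, O) = O*(-3 + t) (z(t, O) = (-3 + t)*O = O*(-3 + t))
M(r) = 9 (M(r) = 9*1 = 9)
d(c, v) = 24 - 5*v (d(c, v) = 9 - 5*(-3 + v) = 9 + (15 - 5*v) = 24 - 5*v)
-400 + 80*d(E(2), 18) = -400 + 80*(24 - 5*18) = -400 + 80*(24 - 90) = -400 + 80*(-66) = -400 - 5280 = -5680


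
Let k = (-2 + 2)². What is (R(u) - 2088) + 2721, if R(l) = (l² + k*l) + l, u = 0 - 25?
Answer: 1233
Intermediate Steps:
k = 0 (k = 0² = 0)
u = -25
R(l) = l + l² (R(l) = (l² + 0*l) + l = (l² + 0) + l = l² + l = l + l²)
(R(u) - 2088) + 2721 = (-25*(1 - 25) - 2088) + 2721 = (-25*(-24) - 2088) + 2721 = (600 - 2088) + 2721 = -1488 + 2721 = 1233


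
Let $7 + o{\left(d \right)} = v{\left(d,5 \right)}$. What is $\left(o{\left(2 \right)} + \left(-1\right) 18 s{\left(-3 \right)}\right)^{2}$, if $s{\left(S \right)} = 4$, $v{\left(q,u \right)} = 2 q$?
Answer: $5625$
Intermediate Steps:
$o{\left(d \right)} = -7 + 2 d$
$\left(o{\left(2 \right)} + \left(-1\right) 18 s{\left(-3 \right)}\right)^{2} = \left(\left(-7 + 2 \cdot 2\right) + \left(-1\right) 18 \cdot 4\right)^{2} = \left(\left(-7 + 4\right) - 72\right)^{2} = \left(-3 - 72\right)^{2} = \left(-75\right)^{2} = 5625$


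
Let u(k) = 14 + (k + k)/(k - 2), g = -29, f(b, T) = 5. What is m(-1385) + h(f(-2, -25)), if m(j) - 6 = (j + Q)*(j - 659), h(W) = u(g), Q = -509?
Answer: 120012094/31 ≈ 3.8714e+6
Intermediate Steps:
u(k) = 14 + 2*k/(-2 + k) (u(k) = 14 + (2*k)/(-2 + k) = 14 + 2*k/(-2 + k))
h(W) = 492/31 (h(W) = 4*(-7 + 4*(-29))/(-2 - 29) = 4*(-7 - 116)/(-31) = 4*(-1/31)*(-123) = 492/31)
m(j) = 6 + (-659 + j)*(-509 + j) (m(j) = 6 + (j - 509)*(j - 659) = 6 + (-509 + j)*(-659 + j) = 6 + (-659 + j)*(-509 + j))
m(-1385) + h(f(-2, -25)) = (335437 + (-1385)² - 1168*(-1385)) + 492/31 = (335437 + 1918225 + 1617680) + 492/31 = 3871342 + 492/31 = 120012094/31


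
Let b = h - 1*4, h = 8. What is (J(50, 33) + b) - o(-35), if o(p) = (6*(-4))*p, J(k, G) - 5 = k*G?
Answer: 819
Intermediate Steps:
b = 4 (b = 8 - 1*4 = 8 - 4 = 4)
J(k, G) = 5 + G*k (J(k, G) = 5 + k*G = 5 + G*k)
o(p) = -24*p
(J(50, 33) + b) - o(-35) = ((5 + 33*50) + 4) - (-24)*(-35) = ((5 + 1650) + 4) - 1*840 = (1655 + 4) - 840 = 1659 - 840 = 819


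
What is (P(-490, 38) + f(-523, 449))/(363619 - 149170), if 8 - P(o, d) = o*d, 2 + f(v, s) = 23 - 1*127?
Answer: 6174/71483 ≈ 0.086370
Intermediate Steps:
f(v, s) = -106 (f(v, s) = -2 + (23 - 1*127) = -2 + (23 - 127) = -2 - 104 = -106)
P(o, d) = 8 - d*o (P(o, d) = 8 - o*d = 8 - d*o)
(P(-490, 38) + f(-523, 449))/(363619 - 149170) = ((8 - 1*38*(-490)) - 106)/(363619 - 149170) = ((8 + 18620) - 106)/214449 = (18628 - 106)*(1/214449) = 18522*(1/214449) = 6174/71483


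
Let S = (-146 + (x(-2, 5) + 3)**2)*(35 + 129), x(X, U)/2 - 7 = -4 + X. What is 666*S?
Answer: -13216104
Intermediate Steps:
x(X, U) = 6 + 2*X (x(X, U) = 14 + 2*(-4 + X) = 14 + (-8 + 2*X) = 6 + 2*X)
S = -19844 (S = (-146 + ((6 + 2*(-2)) + 3)**2)*(35 + 129) = (-146 + ((6 - 4) + 3)**2)*164 = (-146 + (2 + 3)**2)*164 = (-146 + 5**2)*164 = (-146 + 25)*164 = -121*164 = -19844)
666*S = 666*(-19844) = -13216104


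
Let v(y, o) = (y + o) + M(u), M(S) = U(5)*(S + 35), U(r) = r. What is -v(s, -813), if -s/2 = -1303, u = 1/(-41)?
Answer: -80683/41 ≈ -1967.9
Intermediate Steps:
u = -1/41 ≈ -0.024390
s = 2606 (s = -2*(-1303) = 2606)
M(S) = 175 + 5*S (M(S) = 5*(S + 35) = 5*(35 + S) = 175 + 5*S)
v(y, o) = 7170/41 + o + y (v(y, o) = (y + o) + (175 + 5*(-1/41)) = (o + y) + (175 - 5/41) = (o + y) + 7170/41 = 7170/41 + o + y)
-v(s, -813) = -(7170/41 - 813 + 2606) = -1*80683/41 = -80683/41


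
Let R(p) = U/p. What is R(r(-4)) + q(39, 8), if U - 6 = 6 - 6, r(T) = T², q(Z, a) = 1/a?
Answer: ½ ≈ 0.50000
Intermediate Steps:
U = 6 (U = 6 + (6 - 6) = 6 + 0 = 6)
R(p) = 6/p
R(r(-4)) + q(39, 8) = 6/((-4)²) + 1/8 = 6/16 + ⅛ = 6*(1/16) + ⅛ = 3/8 + ⅛ = ½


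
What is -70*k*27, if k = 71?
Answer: -134190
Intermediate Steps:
-70*k*27 = -70*71*27 = -4970*27 = -134190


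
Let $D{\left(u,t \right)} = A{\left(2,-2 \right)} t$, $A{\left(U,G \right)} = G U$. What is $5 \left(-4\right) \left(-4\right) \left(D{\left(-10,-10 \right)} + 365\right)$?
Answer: $32400$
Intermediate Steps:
$D{\left(u,t \right)} = - 4 t$ ($D{\left(u,t \right)} = \left(-2\right) 2 t = - 4 t$)
$5 \left(-4\right) \left(-4\right) \left(D{\left(-10,-10 \right)} + 365\right) = 5 \left(-4\right) \left(-4\right) \left(\left(-4\right) \left(-10\right) + 365\right) = \left(-20\right) \left(-4\right) \left(40 + 365\right) = 80 \cdot 405 = 32400$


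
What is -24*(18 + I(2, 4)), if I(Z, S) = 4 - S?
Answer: -432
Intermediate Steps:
-24*(18 + I(2, 4)) = -24*(18 + (4 - 1*4)) = -24*(18 + (4 - 4)) = -24*(18 + 0) = -24*18 = -432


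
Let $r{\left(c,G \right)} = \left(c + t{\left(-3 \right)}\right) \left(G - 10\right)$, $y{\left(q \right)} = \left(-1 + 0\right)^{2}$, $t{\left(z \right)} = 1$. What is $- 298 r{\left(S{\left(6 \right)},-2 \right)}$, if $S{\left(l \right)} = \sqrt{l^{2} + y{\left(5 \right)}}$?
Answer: $3576 + 3576 \sqrt{37} \approx 25328.0$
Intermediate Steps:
$y{\left(q \right)} = 1$ ($y{\left(q \right)} = \left(-1\right)^{2} = 1$)
$S{\left(l \right)} = \sqrt{1 + l^{2}}$ ($S{\left(l \right)} = \sqrt{l^{2} + 1} = \sqrt{1 + l^{2}}$)
$r{\left(c,G \right)} = \left(1 + c\right) \left(-10 + G\right)$ ($r{\left(c,G \right)} = \left(c + 1\right) \left(G - 10\right) = \left(1 + c\right) \left(-10 + G\right)$)
$- 298 r{\left(S{\left(6 \right)},-2 \right)} = - 298 \left(-10 - 2 - 10 \sqrt{1 + 6^{2}} - 2 \sqrt{1 + 6^{2}}\right) = - 298 \left(-10 - 2 - 10 \sqrt{1 + 36} - 2 \sqrt{1 + 36}\right) = - 298 \left(-10 - 2 - 10 \sqrt{37} - 2 \sqrt{37}\right) = - 298 \left(-12 - 12 \sqrt{37}\right) = 3576 + 3576 \sqrt{37}$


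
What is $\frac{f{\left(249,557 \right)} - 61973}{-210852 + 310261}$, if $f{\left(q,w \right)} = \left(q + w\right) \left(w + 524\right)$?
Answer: $\frac{809313}{99409} \approx 8.1413$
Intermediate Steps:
$f{\left(q,w \right)} = \left(524 + w\right) \left(q + w\right)$ ($f{\left(q,w \right)} = \left(q + w\right) \left(524 + w\right) = \left(524 + w\right) \left(q + w\right)$)
$\frac{f{\left(249,557 \right)} - 61973}{-210852 + 310261} = \frac{\left(557^{2} + 524 \cdot 249 + 524 \cdot 557 + 249 \cdot 557\right) - 61973}{-210852 + 310261} = \frac{\left(310249 + 130476 + 291868 + 138693\right) - 61973}{99409} = \left(871286 - 61973\right) \frac{1}{99409} = 809313 \cdot \frac{1}{99409} = \frac{809313}{99409}$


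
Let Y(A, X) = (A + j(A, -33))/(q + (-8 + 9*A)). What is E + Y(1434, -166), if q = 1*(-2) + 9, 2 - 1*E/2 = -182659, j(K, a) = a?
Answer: 4714481811/12905 ≈ 3.6532e+5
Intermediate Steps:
E = 365322 (E = 4 - 2*(-182659) = 4 + 365318 = 365322)
q = 7 (q = -2 + 9 = 7)
Y(A, X) = (-33 + A)/(-1 + 9*A) (Y(A, X) = (A - 33)/(7 + (-8 + 9*A)) = (-33 + A)/(-1 + 9*A))
E + Y(1434, -166) = 365322 + (-33 + 1434)/(-1 + 9*1434) = 365322 + 1401/(-1 + 12906) = 365322 + 1401/12905 = 4714481811/12905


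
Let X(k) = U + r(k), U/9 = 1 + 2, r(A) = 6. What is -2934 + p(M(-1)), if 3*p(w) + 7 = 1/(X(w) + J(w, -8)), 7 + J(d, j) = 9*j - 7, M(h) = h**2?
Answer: -155626/53 ≈ -2936.3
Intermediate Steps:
U = 27 (U = 9*(1 + 2) = 9*3 = 27)
X(k) = 33 (X(k) = 27 + 6 = 33)
J(d, j) = -14 + 9*j (J(d, j) = -7 + (9*j - 7) = -7 + (-7 + 9*j) = -14 + 9*j)
p(w) = -124/53 (p(w) = -7/3 + 1/(3*(33 + (-14 + 9*(-8)))) = -7/3 + 1/(3*(33 + (-14 - 72))) = -7/3 + 1/(3*(33 - 86)) = -7/3 + (1/3)/(-53) = -7/3 + (1/3)*(-1/53) = -7/3 - 1/159 = -124/53)
-2934 + p(M(-1)) = -2934 - 124/53 = -155626/53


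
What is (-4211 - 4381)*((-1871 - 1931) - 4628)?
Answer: 72430560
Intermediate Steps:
(-4211 - 4381)*((-1871 - 1931) - 4628) = -8592*(-3802 - 4628) = -8592*(-8430) = 72430560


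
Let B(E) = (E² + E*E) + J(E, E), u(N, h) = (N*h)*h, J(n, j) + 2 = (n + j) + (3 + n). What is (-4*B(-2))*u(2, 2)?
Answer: -96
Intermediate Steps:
J(n, j) = 1 + j + 2*n (J(n, j) = -2 + ((n + j) + (3 + n)) = -2 + ((j + n) + (3 + n)) = -2 + (3 + j + 2*n) = 1 + j + 2*n)
u(N, h) = N*h²
B(E) = 1 + 2*E² + 3*E (B(E) = (E² + E*E) + (1 + E + 2*E) = (E² + E²) + (1 + 3*E) = 2*E² + (1 + 3*E) = 1 + 2*E² + 3*E)
(-4*B(-2))*u(2, 2) = (-4*(1 + 2*(-2)² + 3*(-2)))*(2*2²) = (-4*(1 + 2*4 - 6))*(2*4) = -4*(1 + 8 - 6)*8 = -4*3*8 = -12*8 = -96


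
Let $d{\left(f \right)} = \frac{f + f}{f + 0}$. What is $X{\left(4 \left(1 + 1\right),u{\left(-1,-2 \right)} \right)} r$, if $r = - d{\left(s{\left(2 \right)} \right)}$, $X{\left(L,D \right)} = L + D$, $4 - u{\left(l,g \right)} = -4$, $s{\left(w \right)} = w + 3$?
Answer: $-32$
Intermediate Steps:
$s{\left(w \right)} = 3 + w$
$d{\left(f \right)} = 2$ ($d{\left(f \right)} = \frac{2 f}{f} = 2$)
$u{\left(l,g \right)} = 8$ ($u{\left(l,g \right)} = 4 - -4 = 4 + 4 = 8$)
$X{\left(L,D \right)} = D + L$
$r = -2$ ($r = \left(-1\right) 2 = -2$)
$X{\left(4 \left(1 + 1\right),u{\left(-1,-2 \right)} \right)} r = \left(8 + 4 \left(1 + 1\right)\right) \left(-2\right) = \left(8 + 4 \cdot 2\right) \left(-2\right) = \left(8 + 8\right) \left(-2\right) = 16 \left(-2\right) = -32$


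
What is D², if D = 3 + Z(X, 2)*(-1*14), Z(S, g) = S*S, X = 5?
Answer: 120409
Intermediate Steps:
Z(S, g) = S²
D = -347 (D = 3 + 5²*(-1*14) = 3 + 25*(-14) = 3 - 350 = -347)
D² = (-347)² = 120409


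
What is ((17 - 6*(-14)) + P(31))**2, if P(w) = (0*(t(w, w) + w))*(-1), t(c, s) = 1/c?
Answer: 10201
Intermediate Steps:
P(w) = 0 (P(w) = (0*(1/w + w))*(-1) = (0*(w + 1/w))*(-1) = 0*(-1) = 0)
((17 - 6*(-14)) + P(31))**2 = ((17 - 6*(-14)) + 0)**2 = ((17 + 84) + 0)**2 = (101 + 0)**2 = 101**2 = 10201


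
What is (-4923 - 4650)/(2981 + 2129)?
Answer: -9573/5110 ≈ -1.8734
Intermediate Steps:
(-4923 - 4650)/(2981 + 2129) = -9573/5110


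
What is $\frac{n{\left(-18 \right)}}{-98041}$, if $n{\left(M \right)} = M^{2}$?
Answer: $- \frac{324}{98041} \approx -0.0033047$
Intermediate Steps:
$\frac{n{\left(-18 \right)}}{-98041} = \frac{\left(-18\right)^{2}}{-98041} = 324 \left(- \frac{1}{98041}\right) = - \frac{324}{98041}$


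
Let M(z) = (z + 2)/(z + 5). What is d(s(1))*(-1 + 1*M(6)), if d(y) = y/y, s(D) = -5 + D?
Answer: -3/11 ≈ -0.27273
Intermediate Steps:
M(z) = (2 + z)/(5 + z)
d(y) = 1
d(s(1))*(-1 + 1*M(6)) = 1*(-1 + 1*((2 + 6)/(5 + 6))) = 1*(-1 + 1*(8/11)) = 1*(-1 + 8/11) = 1*(-3/11) = -3/11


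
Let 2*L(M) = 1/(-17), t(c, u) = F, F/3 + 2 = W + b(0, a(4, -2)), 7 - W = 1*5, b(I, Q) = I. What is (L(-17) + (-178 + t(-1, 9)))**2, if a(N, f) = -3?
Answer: 36638809/1156 ≈ 31694.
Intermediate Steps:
W = 2 (W = 7 - 5 = 2)
F = 0 (F = -6 + 3*(2 + 0) = -6 + 3*2 = -6 + 6 = 0)
t(c, u) = 0
L(M) = -1/34 (L(M) = (1/(-17))/2 = (1*(-1/17))/2 = (1/2)*(-1/17) = -1/34)
(L(-17) + (-178 + t(-1, 9)))**2 = (-1/34 + (-178 + 0))**2 = (-1/34 - 178)**2 = (-6053/34)**2 = 36638809/1156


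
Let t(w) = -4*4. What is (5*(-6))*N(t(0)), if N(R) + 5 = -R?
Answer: -330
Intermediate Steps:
t(w) = -16
N(R) = -5 - R
(5*(-6))*N(t(0)) = (5*(-6))*(-5 - 1*(-16)) = -30*(-5 + 16) = -30*11 = -330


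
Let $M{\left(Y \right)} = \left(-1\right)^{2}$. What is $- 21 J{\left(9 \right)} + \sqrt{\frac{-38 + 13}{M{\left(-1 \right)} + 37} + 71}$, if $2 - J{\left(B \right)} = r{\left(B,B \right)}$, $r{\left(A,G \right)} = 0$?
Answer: $-42 + \frac{9 \sqrt{1254}}{38} \approx -33.613$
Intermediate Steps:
$J{\left(B \right)} = 2$ ($J{\left(B \right)} = 2 - 0 = 2 + 0 = 2$)
$M{\left(Y \right)} = 1$
$- 21 J{\left(9 \right)} + \sqrt{\frac{-38 + 13}{M{\left(-1 \right)} + 37} + 71} = \left(-21\right) 2 + \sqrt{\frac{-38 + 13}{1 + 37} + 71} = -42 + \sqrt{- \frac{25}{38} + 71} = -42 + \sqrt{\frac{2673}{38}} = -42 + \frac{9 \sqrt{1254}}{38}$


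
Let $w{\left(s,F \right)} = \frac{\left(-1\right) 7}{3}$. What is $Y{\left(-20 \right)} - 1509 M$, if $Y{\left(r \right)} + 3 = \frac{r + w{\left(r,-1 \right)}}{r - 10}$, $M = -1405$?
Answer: $\frac{190812847}{90} \approx 2.1201 \cdot 10^{6}$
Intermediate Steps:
$w{\left(s,F \right)} = - \frac{7}{3}$ ($w{\left(s,F \right)} = \left(-7\right) \frac{1}{3} = - \frac{7}{3}$)
$Y{\left(r \right)} = -3 + \frac{- \frac{7}{3} + r}{-10 + r}$ ($Y{\left(r \right)} = -3 + \frac{r - \frac{7}{3}}{r - 10} = -3 + \frac{- \frac{7}{3} + r}{-10 + r}$)
$Y{\left(-20 \right)} - 1509 M = \frac{83 - -120}{3 \left(-10 - 20\right)} - -2120145 = \frac{83 + 120}{3 \left(-30\right)} + 2120145 = \frac{1}{3} \left(- \frac{1}{30}\right) 203 + 2120145 = - \frac{203}{90} + 2120145 = \frac{190812847}{90}$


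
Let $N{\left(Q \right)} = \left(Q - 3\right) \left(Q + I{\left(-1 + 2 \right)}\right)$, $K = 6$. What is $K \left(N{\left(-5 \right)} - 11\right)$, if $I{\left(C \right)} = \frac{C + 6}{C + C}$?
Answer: $6$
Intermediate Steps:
$I{\left(C \right)} = \frac{6 + C}{2 C}$
$N{\left(Q \right)} = \left(-3 + Q\right) \left(\frac{7}{2} + Q\right)$ ($N{\left(Q \right)} = \left(Q - 3\right) \left(Q + \frac{6 + \left(-1 + 2\right)}{2 \left(-1 + 2\right)}\right) = \left(-3 + Q\right) \left(Q + \frac{6 + 1}{2 \cdot 1}\right) = \left(-3 + Q\right) \left(Q + \frac{1}{2} \cdot 1 \cdot 7\right) = \left(-3 + Q\right) \left(Q + \frac{7}{2}\right) = \left(-3 + Q\right) \left(\frac{7}{2} + Q\right)$)
$K \left(N{\left(-5 \right)} - 11\right) = 6 \left(\left(- \frac{21}{2} + \left(-5\right)^{2} + \frac{1}{2} \left(-5\right)\right) - 11\right) = 6 \left(\left(- \frac{21}{2} + 25 - \frac{5}{2}\right) - 11\right) = 6 \left(12 - 11\right) = 6 \cdot 1 = 6$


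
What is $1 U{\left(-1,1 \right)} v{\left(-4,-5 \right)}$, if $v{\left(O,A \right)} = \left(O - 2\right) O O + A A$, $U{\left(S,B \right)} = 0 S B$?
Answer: $0$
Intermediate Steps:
$U{\left(S,B \right)} = 0$ ($U{\left(S,B \right)} = 0 B = 0$)
$v{\left(O,A \right)} = A^{2} + O^{2} \left(-2 + O\right)$ ($v{\left(O,A \right)} = \left(-2 + O\right) O O + A^{2} = O \left(-2 + O\right) O + A^{2} = O^{2} \left(-2 + O\right) + A^{2} = A^{2} + O^{2} \left(-2 + O\right)$)
$1 U{\left(-1,1 \right)} v{\left(-4,-5 \right)} = 1 \cdot 0 \left(\left(-5\right)^{2} + \left(-4\right)^{3} - 2 \left(-4\right)^{2}\right) = 0 \left(25 - 64 - 32\right) = 0 \left(-71\right) = 0$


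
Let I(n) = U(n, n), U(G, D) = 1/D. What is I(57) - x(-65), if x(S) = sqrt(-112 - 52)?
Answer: 1/57 - 2*I*sqrt(41) ≈ 0.017544 - 12.806*I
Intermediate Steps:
x(S) = 2*I*sqrt(41) (x(S) = sqrt(-164) = 2*I*sqrt(41))
I(n) = 1/n
I(57) - x(-65) = 1/57 - 2*I*sqrt(41)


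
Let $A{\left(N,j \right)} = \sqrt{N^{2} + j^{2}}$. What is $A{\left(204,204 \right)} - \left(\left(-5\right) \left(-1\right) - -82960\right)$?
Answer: $-82965 + 204 \sqrt{2} \approx -82677.0$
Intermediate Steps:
$A{\left(204,204 \right)} - \left(\left(-5\right) \left(-1\right) - -82960\right) = \sqrt{204^{2} + 204^{2}} - \left(\left(-5\right) \left(-1\right) - -82960\right) = \sqrt{41616 + 41616} - \left(5 + 82960\right) = \sqrt{83232} - 82965 = 204 \sqrt{2} - 82965 = -82965 + 204 \sqrt{2}$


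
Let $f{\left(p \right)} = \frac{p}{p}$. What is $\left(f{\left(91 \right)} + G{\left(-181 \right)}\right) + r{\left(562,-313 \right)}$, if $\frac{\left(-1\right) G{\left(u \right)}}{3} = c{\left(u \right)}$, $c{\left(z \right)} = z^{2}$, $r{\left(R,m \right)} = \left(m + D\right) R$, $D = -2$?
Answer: $-275312$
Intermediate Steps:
$f{\left(p \right)} = 1$
$r{\left(R,m \right)} = R \left(-2 + m\right)$ ($r{\left(R,m \right)} = \left(m - 2\right) R = \left(-2 + m\right) R = R \left(-2 + m\right)$)
$G{\left(u \right)} = - 3 u^{2}$
$\left(f{\left(91 \right)} + G{\left(-181 \right)}\right) + r{\left(562,-313 \right)} = \left(1 - 3 \left(-181\right)^{2}\right) + 562 \left(-2 - 313\right) = \left(1 - 98283\right) + 562 \left(-315\right) = \left(1 - 98283\right) - 177030 = -98282 - 177030 = -275312$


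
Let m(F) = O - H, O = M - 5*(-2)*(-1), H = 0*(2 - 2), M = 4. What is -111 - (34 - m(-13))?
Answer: -151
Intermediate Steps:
H = 0 (H = 0*0 = 0)
O = -6 (O = 4 - 5*(-2)*(-1) = 4 + 10*(-1) = 4 - 10 = -6)
m(F) = -6 (m(F) = -6 - 1*0 = -6 + 0 = -6)
-111 - (34 - m(-13)) = -111 - (34 - 1*(-6)) = -111 - (34 + 6) = -111 - 1*40 = -111 - 40 = -151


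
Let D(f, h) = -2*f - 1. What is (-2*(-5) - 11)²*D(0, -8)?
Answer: -1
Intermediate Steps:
D(f, h) = -1 - 2*f
(-2*(-5) - 11)²*D(0, -8) = (-2*(-5) - 11)²*(-1 - 2*0) = (10 - 11)²*(-1 + 0) = (-1)²*(-1) = 1*(-1) = -1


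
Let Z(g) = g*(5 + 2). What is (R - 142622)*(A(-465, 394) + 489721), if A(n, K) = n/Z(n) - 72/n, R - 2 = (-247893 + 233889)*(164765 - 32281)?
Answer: -985888151997654048/1085 ≈ -9.0865e+14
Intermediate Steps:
Z(g) = 7*g (Z(g) = g*7 = 7*g)
R = -1855305934 (R = 2 + (-247893 + 233889)*(164765 - 32281) = 2 - 14004*132484 = 2 - 1855305936 = -1855305934)
A(n, K) = 1/7 - 72/n (A(n, K) = n/((7*n)) - 72/n = n*(1/(7*n)) - 72/n = 1/7 - 72/n)
(R - 142622)*(A(-465, 394) + 489721) = (-1855305934 - 142622)*((1/7)*(-504 - 465)/(-465) + 489721) = -1855448556*((1/7)*(-1/465)*(-969) + 489721) = -1855448556*(323/1085 + 489721) = -1855448556*531347608/1085 = -985888151997654048/1085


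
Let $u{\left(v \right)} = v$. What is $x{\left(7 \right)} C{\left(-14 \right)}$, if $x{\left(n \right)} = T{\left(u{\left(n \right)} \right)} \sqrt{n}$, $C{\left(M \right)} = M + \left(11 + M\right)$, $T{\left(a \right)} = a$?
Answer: $- 119 \sqrt{7} \approx -314.84$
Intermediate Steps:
$C{\left(M \right)} = 11 + 2 M$
$x{\left(n \right)} = n^{\frac{3}{2}}$ ($x{\left(n \right)} = n \sqrt{n} = n^{\frac{3}{2}}$)
$x{\left(7 \right)} C{\left(-14 \right)} = 7^{\frac{3}{2}} \left(11 + 2 \left(-14\right)\right) = 7 \sqrt{7} \left(11 - 28\right) = 7 \sqrt{7} \left(-17\right) = - 119 \sqrt{7}$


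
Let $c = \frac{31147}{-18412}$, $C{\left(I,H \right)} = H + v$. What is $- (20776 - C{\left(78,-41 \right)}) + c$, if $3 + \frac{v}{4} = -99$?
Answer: $- \frac{390825847}{18412} \approx -21227.0$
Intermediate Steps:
$v = -408$ ($v = -12 + 4 \left(-99\right) = -12 - 396 = -408$)
$C{\left(I,H \right)} = -408 + H$ ($C{\left(I,H \right)} = H - 408 = -408 + H$)
$c = - \frac{31147}{18412}$ ($c = 31147 \left(- \frac{1}{18412}\right) = - \frac{31147}{18412} \approx -1.6917$)
$- (20776 - C{\left(78,-41 \right)}) + c = - (20776 - \left(-408 - 41\right)) - \frac{31147}{18412} = - (20776 - -449) - \frac{31147}{18412} = - (20776 + 449) - \frac{31147}{18412} = \left(-1\right) 21225 - \frac{31147}{18412} = -21225 - \frac{31147}{18412} = - \frac{390825847}{18412}$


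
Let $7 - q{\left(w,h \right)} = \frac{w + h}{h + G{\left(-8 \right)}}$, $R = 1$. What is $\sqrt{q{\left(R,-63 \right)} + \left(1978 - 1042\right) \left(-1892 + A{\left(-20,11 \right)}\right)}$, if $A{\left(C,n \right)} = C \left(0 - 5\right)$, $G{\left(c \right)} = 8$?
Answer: $\frac{i \sqrt{5073851035}}{55} \approx 1295.1 i$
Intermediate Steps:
$q{\left(w,h \right)} = 7 - \frac{h + w}{8 + h}$ ($q{\left(w,h \right)} = 7 - \frac{w + h}{h + 8} = 7 - \frac{h + w}{8 + h}$)
$A{\left(C,n \right)} = - 5 C$ ($A{\left(C,n \right)} = C \left(-5\right) = - 5 C$)
$\sqrt{q{\left(R,-63 \right)} + \left(1978 - 1042\right) \left(-1892 + A{\left(-20,11 \right)}\right)} = \sqrt{\frac{56 - 1 + 6 \left(-63\right)}{8 - 63} + \left(1978 - 1042\right) \left(-1892 - -100\right)} = \sqrt{\frac{56 - 1 - 378}{-55} + 936 \left(-1892 + 100\right)} = \sqrt{\left(- \frac{1}{55}\right) \left(-323\right) + 936 \left(-1792\right)} = \sqrt{\frac{323}{55} - 1677312} = \sqrt{- \frac{92251837}{55}} = \frac{i \sqrt{5073851035}}{55}$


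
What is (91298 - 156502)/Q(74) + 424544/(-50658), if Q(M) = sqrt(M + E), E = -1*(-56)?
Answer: -212272/25329 - 32602*sqrt(130)/65 ≈ -5727.1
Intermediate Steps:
E = 56
Q(M) = sqrt(56 + M) (Q(M) = sqrt(M + 56) = sqrt(56 + M))
(91298 - 156502)/Q(74) + 424544/(-50658) = (91298 - 156502)/(sqrt(56 + 74)) + 424544/(-50658) = -65204*sqrt(130)/130 + 424544*(-1/50658) = -32602*sqrt(130)/65 - 212272/25329 = -212272/25329 - 32602*sqrt(130)/65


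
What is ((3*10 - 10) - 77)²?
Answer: 3249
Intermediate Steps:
((3*10 - 10) - 77)² = ((30 - 10) - 77)² = (20 - 77)² = (-57)² = 3249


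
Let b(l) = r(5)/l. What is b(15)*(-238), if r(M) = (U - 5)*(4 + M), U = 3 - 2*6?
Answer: 9996/5 ≈ 1999.2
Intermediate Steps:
U = -9 (U = 3 - 12 = -9)
r(M) = -56 - 14*M (r(M) = (-9 - 5)*(4 + M) = -14*(4 + M) = -56 - 14*M)
b(l) = -126/l (b(l) = (-56 - 14*5)/l = (-56 - 70)/l = -126/l)
b(15)*(-238) = -126/15*(-238) = -126*1/15*(-238) = -42/5*(-238) = 9996/5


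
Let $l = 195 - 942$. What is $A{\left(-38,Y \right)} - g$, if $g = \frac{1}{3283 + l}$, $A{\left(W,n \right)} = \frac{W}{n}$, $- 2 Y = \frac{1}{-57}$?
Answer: $- \frac{10985953}{2536} \approx -4332.0$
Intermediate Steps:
$Y = \frac{1}{114}$ ($Y = - \frac{1}{2 \left(-57\right)} = \left(- \frac{1}{2}\right) \left(- \frac{1}{57}\right) = \frac{1}{114} \approx 0.0087719$)
$l = -747$ ($l = 195 - 942 = -747$)
$g = \frac{1}{2536}$ ($g = \frac{1}{3283 - 747} = \frac{1}{2536} \approx 0.00039432$)
$A{\left(-38,Y \right)} - g = - 38 \frac{1}{\frac{1}{114}} - \frac{1}{2536} = \left(-38\right) 114 - \frac{1}{2536} = -4332 - \frac{1}{2536} = - \frac{10985953}{2536}$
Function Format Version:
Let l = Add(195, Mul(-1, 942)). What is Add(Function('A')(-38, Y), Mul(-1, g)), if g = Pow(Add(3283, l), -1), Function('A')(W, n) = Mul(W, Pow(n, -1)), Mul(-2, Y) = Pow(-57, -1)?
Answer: Rational(-10985953, 2536) ≈ -4332.0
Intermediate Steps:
Y = Rational(1, 114) (Y = Mul(Rational(-1, 2), Pow(-57, -1)) = Mul(Rational(-1, 2), Rational(-1, 57)) = Rational(1, 114) ≈ 0.0087719)
l = -747 (l = Add(195, -942) = -747)
g = Rational(1, 2536) (g = Pow(Add(3283, -747), -1) = Pow(2536, -1) = Rational(1, 2536) ≈ 0.00039432)
Add(Function('A')(-38, Y), Mul(-1, g)) = Add(Mul(-38, Pow(Rational(1, 114), -1)), Mul(-1, Rational(1, 2536))) = Add(Mul(-38, 114), Rational(-1, 2536)) = Add(-4332, Rational(-1, 2536)) = Rational(-10985953, 2536)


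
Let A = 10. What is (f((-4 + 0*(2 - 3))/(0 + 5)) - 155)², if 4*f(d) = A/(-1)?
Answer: 99225/4 ≈ 24806.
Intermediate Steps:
f(d) = -5/2 (f(d) = (10/(-1))/4 = (10*(-1))/4 = (¼)*(-10) = -5/2)
(f((-4 + 0*(2 - 3))/(0 + 5)) - 155)² = (-5/2 - 155)² = (-315/2)² = 99225/4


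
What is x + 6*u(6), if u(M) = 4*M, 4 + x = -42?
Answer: 98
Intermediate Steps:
x = -46 (x = -4 - 42 = -46)
x + 6*u(6) = -46 + 6*(4*6) = -46 + 6*24 = -46 + 144 = 98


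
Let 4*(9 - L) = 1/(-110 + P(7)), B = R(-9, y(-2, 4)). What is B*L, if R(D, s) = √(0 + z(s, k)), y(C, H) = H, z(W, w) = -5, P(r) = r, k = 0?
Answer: 3709*I*√5/412 ≈ 20.13*I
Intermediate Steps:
R(D, s) = I*√5 (R(D, s) = √(0 - 5) = √(-5) = I*√5)
B = I*√5 ≈ 2.2361*I
L = 3709/412 (L = 9 - 1/(4*(-110 + 7)) = 9 - ¼/(-103) = 9 - ¼*(-1/103) = 9 + 1/412 = 3709/412 ≈ 9.0024)
B*L = (I*√5)*(3709/412) = 3709*I*√5/412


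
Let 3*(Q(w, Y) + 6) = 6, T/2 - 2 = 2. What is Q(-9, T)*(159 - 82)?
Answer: -308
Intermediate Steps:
T = 8 (T = 4 + 2*2 = 4 + 4 = 8)
Q(w, Y) = -4 (Q(w, Y) = -6 + (⅓)*6 = -6 + 2 = -4)
Q(-9, T)*(159 - 82) = -4*(159 - 82) = -4*77 = -308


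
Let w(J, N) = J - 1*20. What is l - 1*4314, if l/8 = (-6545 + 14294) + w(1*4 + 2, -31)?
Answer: 57566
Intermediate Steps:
w(J, N) = -20 + J (w(J, N) = J - 20 = -20 + J)
l = 61880 (l = 8*((-6545 + 14294) + (-20 + (1*4 + 2))) = 8*(7749 + (-20 + (4 + 2))) = 8*(7749 + (-20 + 6)) = 8*(7749 - 14) = 8*7735 = 61880)
l - 1*4314 = 61880 - 1*4314 = 61880 - 4314 = 57566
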